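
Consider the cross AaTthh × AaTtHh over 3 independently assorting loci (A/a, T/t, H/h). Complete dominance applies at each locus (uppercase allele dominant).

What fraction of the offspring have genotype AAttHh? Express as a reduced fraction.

AaTthh gametes: ATh×2, Ath×2, aTh×2, ath×2
AaTtHh gametes: ATH×1, ATh×1, AtH×1, Ath×1, aTH×1, aTh×1, atH×1, ath×1
AaTthh×AaTtHh grid (8·8=64): AATTHh=2 AATThh=2 AATtHh=4 AATthh=4 AAttHh=2 AAtthh=2 AaTTHh=4 AaTThh=4 AaTtHh=8 AaTthh=8 AattHh=4 Aatthh=4 aaTTHh=2 aaTThh=2 aaTtHh=4 aaTthh=4 aattHh=2 aatthh=2
AAttHh hits 2/64; gcd=2; 2÷2/64÷2 = 1/32

P(AAttHh) = 1/32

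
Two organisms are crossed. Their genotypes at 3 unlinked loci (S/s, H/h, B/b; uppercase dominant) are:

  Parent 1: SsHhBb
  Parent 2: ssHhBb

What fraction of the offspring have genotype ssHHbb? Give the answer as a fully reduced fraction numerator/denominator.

SsHhBb gametes: SHB×1, SHb×1, ShB×1, Shb×1, sHB×1, sHb×1, shB×1, shb×1
ssHhBb gametes: sHB×2, sHb×2, shB×2, shb×2
SsHhBb×ssHhBb grid (8·8=64): SsHHBB=2 SsHHBb=4 SsHHbb=2 SsHhBB=4 SsHhBb=8 SsHhbb=4 SshhBB=2 SshhBb=4 Sshhbb=2 ssHHBB=2 ssHHBb=4 ssHHbb=2 ssHhBB=4 ssHhBb=8 ssHhbb=4 sshhBB=2 sshhBb=4 sshhbb=2
ssHHbb hits 2/64; gcd=2; 2÷2/64÷2 = 1/32

P(ssHHbb) = 1/32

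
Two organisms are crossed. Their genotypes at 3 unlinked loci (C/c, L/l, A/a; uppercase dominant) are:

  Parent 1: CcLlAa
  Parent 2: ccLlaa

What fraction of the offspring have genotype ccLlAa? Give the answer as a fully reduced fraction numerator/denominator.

CcLlAa gametes: CLA×1, CLa×1, ClA×1, Cla×1, cLA×1, cLa×1, clA×1, cla×1
ccLlaa gametes: cLa×4, cla×4
CcLlAa×ccLlaa grid (8·8=64): CcLLAa=4 CcLLaa=4 CcLlAa=8 CcLlaa=8 CcllAa=4 Ccllaa=4 ccLLAa=4 ccLLaa=4 ccLlAa=8 ccLlaa=8 ccllAa=4 ccllaa=4
ccLlAa hits 8/64; gcd=8; 8÷8/64÷8 = 1/8

P(ccLlAa) = 1/8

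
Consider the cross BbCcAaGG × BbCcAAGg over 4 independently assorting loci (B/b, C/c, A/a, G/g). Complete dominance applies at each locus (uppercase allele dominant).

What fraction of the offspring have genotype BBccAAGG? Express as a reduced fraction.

P(BBccAAGG) = 1/64

BbCcAaGG gametes: BCAG×2, BCaG×2, BcAG×2, BcaG×2, bCAG×2, bCaG×2, bcAG×2, bcaG×2
BbCcAAGg gametes: BCAG×2, BCAg×2, BcAG×2, BcAg×2, bCAG×2, bCAg×2, bcAG×2, bcAg×2
BbCcAaGG×BbCcAAGg grid (16·16=256): BBCCAAGG=4 BBCCAAGg=4 BBCCAaGG=4 BBCCAaGg=4 BBCcAAGG=8 BBCcAAGg=8 BBCcAaGG=8 BBCcAaGg=8 BBccAAGG=4 BBccAAGg=4 BBccAaGG=4 BBccAaGg=4 BbCCAAGG=8 BbCCAAGg=8 BbCCAaGG=8 BbCCAaGg=8 BbCcAAGG=16 BbCcAAGg=16 BbCcAaGG=16 BbCcAaGg=16 BbccAAGG=8 BbccAAGg=8 BbccAaGG=8 BbccAaGg=8 bbCCAAGG=4 bbCCAAGg=4 bbCCAaGG=4 bbCCAaGg=4 bbCcAAGG=8 bbCcAAGg=8 bbCcAaGG=8 bbCcAaGg=8 bbccAAGG=4 bbccAAGg=4 bbccAaGG=4 bbccAaGg=4
BBccAAGG hits 4/256; gcd=4; 4÷4/256÷4 = 1/64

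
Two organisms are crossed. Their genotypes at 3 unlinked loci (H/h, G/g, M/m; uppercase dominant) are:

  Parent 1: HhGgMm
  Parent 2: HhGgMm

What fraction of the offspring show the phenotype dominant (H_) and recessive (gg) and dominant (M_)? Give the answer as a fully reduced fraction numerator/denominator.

P(H_ gg M_) = 9/64

HhGgMm gametes: HGM×1, HGm×1, HgM×1, Hgm×1, hGM×1, hGm×1, hgM×1, hgm×1
HhGgMm gametes: HGM×1, HGm×1, HgM×1, Hgm×1, hGM×1, hGm×1, hgM×1, hgm×1
HhGgMm×HhGgMm grid (8·8=64): HHGGMM=1 HHGGMm=2 HHGGmm=1 HHGgMM=2 HHGgMm=4 HHGgmm=2 HHggMM=1 HHggMm=2 HHggmm=1 HhGGMM=2 HhGGMm=4 HhGGmm=2 HhGgMM=4 HhGgMm=8 HhGgmm=4 HhggMM=2 HhggMm=4 Hhggmm=2 hhGGMM=1 hhGGMm=2 hhGGmm=1 hhGgMM=2 hhGgMm=4 hhGgmm=2 hhggMM=1 hhggMm=2 hhggmm=1
H_ gg M_ hits 9/64; gcd=1; 9÷1/64÷1 = 9/64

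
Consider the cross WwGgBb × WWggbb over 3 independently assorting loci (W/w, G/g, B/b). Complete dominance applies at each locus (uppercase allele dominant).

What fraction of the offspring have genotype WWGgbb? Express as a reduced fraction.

WwGgBb gametes: WGB×1, WGb×1, WgB×1, Wgb×1, wGB×1, wGb×1, wgB×1, wgb×1
WWggbb gametes: Wgb×8
WwGgBb×WWggbb grid (8·8=64): WWGgBb=8 WWGgbb=8 WWggBb=8 WWggbb=8 WwGgBb=8 WwGgbb=8 WwggBb=8 Wwggbb=8
WWGgbb hits 8/64; gcd=8; 8÷8/64÷8 = 1/8

P(WWGgbb) = 1/8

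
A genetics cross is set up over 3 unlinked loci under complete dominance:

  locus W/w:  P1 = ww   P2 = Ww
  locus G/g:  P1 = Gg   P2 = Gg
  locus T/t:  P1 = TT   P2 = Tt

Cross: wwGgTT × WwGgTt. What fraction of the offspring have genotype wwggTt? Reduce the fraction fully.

P(wwggTt) = 1/16

wwGgTT gametes: wGT×4, wgT×4
WwGgTt gametes: WGT×1, WGt×1, WgT×1, Wgt×1, wGT×1, wGt×1, wgT×1, wgt×1
wwGgTT×WwGgTt grid (8·8=64): WwGGTT=4 WwGGTt=4 WwGgTT=8 WwGgTt=8 WwggTT=4 WwggTt=4 wwGGTT=4 wwGGTt=4 wwGgTT=8 wwGgTt=8 wwggTT=4 wwggTt=4
wwggTt hits 4/64; gcd=4; 4÷4/64÷4 = 1/16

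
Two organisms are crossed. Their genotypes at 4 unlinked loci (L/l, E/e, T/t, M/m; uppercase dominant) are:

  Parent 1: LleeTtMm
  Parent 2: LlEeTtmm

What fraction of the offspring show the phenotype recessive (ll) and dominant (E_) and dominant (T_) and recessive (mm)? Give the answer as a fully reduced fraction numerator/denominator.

LleeTtMm gametes: LeTM×2, LeTm×2, LetM×2, Letm×2, leTM×2, leTm×2, letM×2, letm×2
LlEeTtmm gametes: LETm×2, LEtm×2, LeTm×2, Letm×2, lETm×2, lEtm×2, leTm×2, letm×2
LleeTtMm×LlEeTtmm grid (16·16=256): LLEeTTMm=4 LLEeTTmm=4 LLEeTtMm=8 LLEeTtmm=8 LLEettMm=4 LLEettmm=4 LLeeTTMm=4 LLeeTTmm=4 LLeeTtMm=8 LLeeTtmm=8 LLeettMm=4 LLeettmm=4 LlEeTTMm=8 LlEeTTmm=8 LlEeTtMm=16 LlEeTtmm=16 LlEettMm=8 LlEettmm=8 LleeTTMm=8 LleeTTmm=8 LleeTtMm=16 LleeTtmm=16 LleettMm=8 Lleettmm=8 llEeTTMm=4 llEeTTmm=4 llEeTtMm=8 llEeTtmm=8 llEettMm=4 llEettmm=4 lleeTTMm=4 lleeTTmm=4 lleeTtMm=8 lleeTtmm=8 lleettMm=4 lleettmm=4
ll E_ T_ mm hits 12/256; gcd=4; 12÷4/256÷4 = 3/64

P(ll E_ T_ mm) = 3/64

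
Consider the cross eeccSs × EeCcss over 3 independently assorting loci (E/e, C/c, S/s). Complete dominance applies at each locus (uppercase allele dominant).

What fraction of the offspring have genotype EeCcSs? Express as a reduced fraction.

eeccSs gametes: ecS×4, ecs×4
EeCcss gametes: ECs×2, Ecs×2, eCs×2, ecs×2
eeccSs×EeCcss grid (8·8=64): EeCcSs=8 EeCcss=8 EeccSs=8 Eeccss=8 eeCcSs=8 eeCcss=8 eeccSs=8 eeccss=8
EeCcSs hits 8/64; gcd=8; 8÷8/64÷8 = 1/8

P(EeCcSs) = 1/8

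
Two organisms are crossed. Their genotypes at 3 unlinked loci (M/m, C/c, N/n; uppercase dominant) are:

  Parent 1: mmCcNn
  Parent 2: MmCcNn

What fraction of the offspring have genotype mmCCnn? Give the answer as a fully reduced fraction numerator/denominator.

mmCcNn gametes: mCN×2, mCn×2, mcN×2, mcn×2
MmCcNn gametes: MCN×1, MCn×1, McN×1, Mcn×1, mCN×1, mCn×1, mcN×1, mcn×1
mmCcNn×MmCcNn grid (8·8=64): MmCCNN=2 MmCCNn=4 MmCCnn=2 MmCcNN=4 MmCcNn=8 MmCcnn=4 MmccNN=2 MmccNn=4 Mmccnn=2 mmCCNN=2 mmCCNn=4 mmCCnn=2 mmCcNN=4 mmCcNn=8 mmCcnn=4 mmccNN=2 mmccNn=4 mmccnn=2
mmCCnn hits 2/64; gcd=2; 2÷2/64÷2 = 1/32

P(mmCCnn) = 1/32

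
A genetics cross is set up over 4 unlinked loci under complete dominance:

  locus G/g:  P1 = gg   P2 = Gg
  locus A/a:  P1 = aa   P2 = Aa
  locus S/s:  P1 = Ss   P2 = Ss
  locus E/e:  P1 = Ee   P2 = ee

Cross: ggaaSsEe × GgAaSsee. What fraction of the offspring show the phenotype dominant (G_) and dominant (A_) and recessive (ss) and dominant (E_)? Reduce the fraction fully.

P(G_ A_ ss E_) = 1/32

ggaaSsEe gametes: gaSE×4, gaSe×4, gasE×4, gase×4
GgAaSsee gametes: GASe×2, GAse×2, GaSe×2, Gase×2, gASe×2, gAse×2, gaSe×2, gase×2
ggaaSsEe×GgAaSsee grid (16·16=256): GgAaSSEe=8 GgAaSSee=8 GgAaSsEe=16 GgAaSsee=16 GgAassEe=8 GgAassee=8 GgaaSSEe=8 GgaaSSee=8 GgaaSsEe=16 GgaaSsee=16 GgaassEe=8 Ggaassee=8 ggAaSSEe=8 ggAaSSee=8 ggAaSsEe=16 ggAaSsee=16 ggAassEe=8 ggAassee=8 ggaaSSEe=8 ggaaSSee=8 ggaaSsEe=16 ggaaSsee=16 ggaassEe=8 ggaassee=8
G_ A_ ss E_ hits 8/256; gcd=8; 8÷8/256÷8 = 1/32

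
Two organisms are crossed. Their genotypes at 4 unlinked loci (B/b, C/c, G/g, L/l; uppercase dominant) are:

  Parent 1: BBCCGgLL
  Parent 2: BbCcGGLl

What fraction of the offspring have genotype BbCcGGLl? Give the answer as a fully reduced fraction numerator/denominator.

P(BbCcGGLl) = 1/16

BBCCGgLL gametes: BCGL×8, BCgL×8
BbCcGGLl gametes: BCGL×2, BCGl×2, BcGL×2, BcGl×2, bCGL×2, bCGl×2, bcGL×2, bcGl×2
BBCCGgLL×BbCcGGLl grid (16·16=256): BBCCGGLL=16 BBCCGGLl=16 BBCCGgLL=16 BBCCGgLl=16 BBCcGGLL=16 BBCcGGLl=16 BBCcGgLL=16 BBCcGgLl=16 BbCCGGLL=16 BbCCGGLl=16 BbCCGgLL=16 BbCCGgLl=16 BbCcGGLL=16 BbCcGGLl=16 BbCcGgLL=16 BbCcGgLl=16
BbCcGGLl hits 16/256; gcd=16; 16÷16/256÷16 = 1/16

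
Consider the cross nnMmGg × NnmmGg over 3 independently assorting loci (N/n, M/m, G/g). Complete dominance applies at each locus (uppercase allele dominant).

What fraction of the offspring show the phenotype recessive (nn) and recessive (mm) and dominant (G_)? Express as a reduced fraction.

P(nn mm G_) = 3/16

nnMmGg gametes: nMG×2, nMg×2, nmG×2, nmg×2
NnmmGg gametes: NmG×2, Nmg×2, nmG×2, nmg×2
nnMmGg×NnmmGg grid (8·8=64): NnMmGG=4 NnMmGg=8 NnMmgg=4 NnmmGG=4 NnmmGg=8 Nnmmgg=4 nnMmGG=4 nnMmGg=8 nnMmgg=4 nnmmGG=4 nnmmGg=8 nnmmgg=4
nn mm G_ hits 12/64; gcd=4; 12÷4/64÷4 = 3/16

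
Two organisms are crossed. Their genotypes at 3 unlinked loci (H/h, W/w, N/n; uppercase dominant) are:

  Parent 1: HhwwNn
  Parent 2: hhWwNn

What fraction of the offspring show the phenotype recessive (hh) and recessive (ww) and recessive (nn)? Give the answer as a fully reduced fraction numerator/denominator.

P(hh ww nn) = 1/16

HhwwNn gametes: HwN×2, Hwn×2, hwN×2, hwn×2
hhWwNn gametes: hWN×2, hWn×2, hwN×2, hwn×2
HhwwNn×hhWwNn grid (8·8=64): HhWwNN=4 HhWwNn=8 HhWwnn=4 HhwwNN=4 HhwwNn=8 Hhwwnn=4 hhWwNN=4 hhWwNn=8 hhWwnn=4 hhwwNN=4 hhwwNn=8 hhwwnn=4
hh ww nn hits 4/64; gcd=4; 4÷4/64÷4 = 1/16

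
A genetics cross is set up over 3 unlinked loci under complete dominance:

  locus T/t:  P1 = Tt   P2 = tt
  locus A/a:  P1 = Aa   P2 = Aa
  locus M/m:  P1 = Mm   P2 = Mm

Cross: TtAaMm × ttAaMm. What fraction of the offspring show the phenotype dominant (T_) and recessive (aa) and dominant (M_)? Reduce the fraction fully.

TtAaMm gametes: TAM×1, TAm×1, TaM×1, Tam×1, tAM×1, tAm×1, taM×1, tam×1
ttAaMm gametes: tAM×2, tAm×2, taM×2, tam×2
TtAaMm×ttAaMm grid (8·8=64): TtAAMM=2 TtAAMm=4 TtAAmm=2 TtAaMM=4 TtAaMm=8 TtAamm=4 TtaaMM=2 TtaaMm=4 Ttaamm=2 ttAAMM=2 ttAAMm=4 ttAAmm=2 ttAaMM=4 ttAaMm=8 ttAamm=4 ttaaMM=2 ttaaMm=4 ttaamm=2
T_ aa M_ hits 6/64; gcd=2; 6÷2/64÷2 = 3/32

P(T_ aa M_) = 3/32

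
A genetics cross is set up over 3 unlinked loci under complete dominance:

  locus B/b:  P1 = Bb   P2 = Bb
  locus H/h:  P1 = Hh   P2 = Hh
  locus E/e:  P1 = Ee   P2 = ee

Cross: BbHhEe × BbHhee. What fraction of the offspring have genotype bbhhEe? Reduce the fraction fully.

BbHhEe gametes: BHE×1, BHe×1, BhE×1, Bhe×1, bHE×1, bHe×1, bhE×1, bhe×1
BbHhee gametes: BHe×2, Bhe×2, bHe×2, bhe×2
BbHhEe×BbHhee grid (8·8=64): BBHHEe=2 BBHHee=2 BBHhEe=4 BBHhee=4 BBhhEe=2 BBhhee=2 BbHHEe=4 BbHHee=4 BbHhEe=8 BbHhee=8 BbhhEe=4 Bbhhee=4 bbHHEe=2 bbHHee=2 bbHhEe=4 bbHhee=4 bbhhEe=2 bbhhee=2
bbhhEe hits 2/64; gcd=2; 2÷2/64÷2 = 1/32

P(bbhhEe) = 1/32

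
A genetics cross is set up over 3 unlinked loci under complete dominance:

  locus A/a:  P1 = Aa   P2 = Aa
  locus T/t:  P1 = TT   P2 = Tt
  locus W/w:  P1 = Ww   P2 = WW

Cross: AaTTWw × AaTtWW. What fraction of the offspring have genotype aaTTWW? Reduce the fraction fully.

P(aaTTWW) = 1/16

AaTTWw gametes: ATW×2, ATw×2, aTW×2, aTw×2
AaTtWW gametes: ATW×2, AtW×2, aTW×2, atW×2
AaTTWw×AaTtWW grid (8·8=64): AATTWW=4 AATTWw=4 AATtWW=4 AATtWw=4 AaTTWW=8 AaTTWw=8 AaTtWW=8 AaTtWw=8 aaTTWW=4 aaTTWw=4 aaTtWW=4 aaTtWw=4
aaTTWW hits 4/64; gcd=4; 4÷4/64÷4 = 1/16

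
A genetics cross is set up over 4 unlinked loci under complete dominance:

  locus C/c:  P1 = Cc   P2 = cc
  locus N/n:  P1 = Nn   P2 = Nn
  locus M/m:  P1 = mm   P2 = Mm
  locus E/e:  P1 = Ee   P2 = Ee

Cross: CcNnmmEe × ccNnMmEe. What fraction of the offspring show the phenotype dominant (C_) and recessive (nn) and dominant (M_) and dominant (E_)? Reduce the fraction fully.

CcNnmmEe gametes: CNmE×2, CNme×2, CnmE×2, Cnme×2, cNmE×2, cNme×2, cnmE×2, cnme×2
ccNnMmEe gametes: cNME×2, cNMe×2, cNmE×2, cNme×2, cnME×2, cnMe×2, cnmE×2, cnme×2
CcNnmmEe×ccNnMmEe grid (16·16=256): CcNNMmEE=4 CcNNMmEe=8 CcNNMmee=4 CcNNmmEE=4 CcNNmmEe=8 CcNNmmee=4 CcNnMmEE=8 CcNnMmEe=16 CcNnMmee=8 CcNnmmEE=8 CcNnmmEe=16 CcNnmmee=8 CcnnMmEE=4 CcnnMmEe=8 CcnnMmee=4 CcnnmmEE=4 CcnnmmEe=8 Ccnnmmee=4 ccNNMmEE=4 ccNNMmEe=8 ccNNMmee=4 ccNNmmEE=4 ccNNmmEe=8 ccNNmmee=4 ccNnMmEE=8 ccNnMmEe=16 ccNnMmee=8 ccNnmmEE=8 ccNnmmEe=16 ccNnmmee=8 ccnnMmEE=4 ccnnMmEe=8 ccnnMmee=4 ccnnmmEE=4 ccnnmmEe=8 ccnnmmee=4
C_ nn M_ E_ hits 12/256; gcd=4; 12÷4/256÷4 = 3/64

P(C_ nn M_ E_) = 3/64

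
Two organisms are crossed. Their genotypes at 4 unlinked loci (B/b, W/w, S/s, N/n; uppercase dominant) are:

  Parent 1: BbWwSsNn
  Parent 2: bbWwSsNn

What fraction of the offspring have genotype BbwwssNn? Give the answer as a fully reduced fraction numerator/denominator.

P(BbwwssNn) = 1/64

BbWwSsNn gametes: BWSN×1, BWSn×1, BWsN×1, BWsn×1, BwSN×1, BwSn×1, BwsN×1, Bwsn×1, bWSN×1, bWSn×1, bWsN×1, bWsn×1, bwSN×1, bwSn×1, bwsN×1, bwsn×1
bbWwSsNn gametes: bWSN×2, bWSn×2, bWsN×2, bWsn×2, bwSN×2, bwSn×2, bwsN×2, bwsn×2
BbWwSsNn×bbWwSsNn grid (16·16=256): BbWWSSNN=2 BbWWSSNn=4 BbWWSSnn=2 BbWWSsNN=4 BbWWSsNn=8 BbWWSsnn=4 BbWWssNN=2 BbWWssNn=4 BbWWssnn=2 BbWwSSNN=4 BbWwSSNn=8 BbWwSSnn=4 BbWwSsNN=8 BbWwSsNn=16 BbWwSsnn=8 BbWwssNN=4 BbWwssNn=8 BbWwssnn=4 BbwwSSNN=2 BbwwSSNn=4 BbwwSSnn=2 BbwwSsNN=4 BbwwSsNn=8 BbwwSsnn=4 BbwwssNN=2 BbwwssNn=4 Bbwwssnn=2 bbWWSSNN=2 bbWWSSNn=4 bbWWSSnn=2 bbWWSsNN=4 bbWWSsNn=8 bbWWSsnn=4 bbWWssNN=2 bbWWssNn=4 bbWWssnn=2 bbWwSSNN=4 bbWwSSNn=8 bbWwSSnn=4 bbWwSsNN=8 bbWwSsNn=16 bbWwSsnn=8 bbWwssNN=4 bbWwssNn=8 bbWwssnn=4 bbwwSSNN=2 bbwwSSNn=4 bbwwSSnn=2 bbwwSsNN=4 bbwwSsNn=8 bbwwSsnn=4 bbwwssNN=2 bbwwssNn=4 bbwwssnn=2
BbwwssNn hits 4/256; gcd=4; 4÷4/256÷4 = 1/64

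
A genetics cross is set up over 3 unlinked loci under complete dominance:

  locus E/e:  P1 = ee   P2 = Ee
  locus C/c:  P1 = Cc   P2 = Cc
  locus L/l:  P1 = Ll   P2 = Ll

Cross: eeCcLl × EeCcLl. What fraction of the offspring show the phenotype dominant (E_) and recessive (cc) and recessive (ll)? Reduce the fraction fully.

P(E_ cc ll) = 1/32

eeCcLl gametes: eCL×2, eCl×2, ecL×2, ecl×2
EeCcLl gametes: ECL×1, ECl×1, EcL×1, Ecl×1, eCL×1, eCl×1, ecL×1, ecl×1
eeCcLl×EeCcLl grid (8·8=64): EeCCLL=2 EeCCLl=4 EeCCll=2 EeCcLL=4 EeCcLl=8 EeCcll=4 EeccLL=2 EeccLl=4 Eeccll=2 eeCCLL=2 eeCCLl=4 eeCCll=2 eeCcLL=4 eeCcLl=8 eeCcll=4 eeccLL=2 eeccLl=4 eeccll=2
E_ cc ll hits 2/64; gcd=2; 2÷2/64÷2 = 1/32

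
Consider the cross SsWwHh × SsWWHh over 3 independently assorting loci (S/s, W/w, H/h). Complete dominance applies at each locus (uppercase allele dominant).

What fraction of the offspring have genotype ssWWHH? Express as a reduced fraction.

P(ssWWHH) = 1/32

SsWwHh gametes: SWH×1, SWh×1, SwH×1, Swh×1, sWH×1, sWh×1, swH×1, swh×1
SsWWHh gametes: SWH×2, SWh×2, sWH×2, sWh×2
SsWwHh×SsWWHh grid (8·8=64): SSWWHH=2 SSWWHh=4 SSWWhh=2 SSWwHH=2 SSWwHh=4 SSWwhh=2 SsWWHH=4 SsWWHh=8 SsWWhh=4 SsWwHH=4 SsWwHh=8 SsWwhh=4 ssWWHH=2 ssWWHh=4 ssWWhh=2 ssWwHH=2 ssWwHh=4 ssWwhh=2
ssWWHH hits 2/64; gcd=2; 2÷2/64÷2 = 1/32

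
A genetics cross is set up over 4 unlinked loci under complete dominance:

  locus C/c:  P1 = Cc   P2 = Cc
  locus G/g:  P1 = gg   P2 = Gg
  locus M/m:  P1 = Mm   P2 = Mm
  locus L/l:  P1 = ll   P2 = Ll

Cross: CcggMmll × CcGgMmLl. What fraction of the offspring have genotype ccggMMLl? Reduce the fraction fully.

CcggMmll gametes: CgMl×4, Cgml×4, cgMl×4, cgml×4
CcGgMmLl gametes: CGML×1, CGMl×1, CGmL×1, CGml×1, CgML×1, CgMl×1, CgmL×1, Cgml×1, cGML×1, cGMl×1, cGmL×1, cGml×1, cgML×1, cgMl×1, cgmL×1, cgml×1
CcggMmll×CcGgMmLl grid (16·16=256): CCGgMMLl=4 CCGgMMll=4 CCGgMmLl=8 CCGgMmll=8 CCGgmmLl=4 CCGgmmll=4 CCggMMLl=4 CCggMMll=4 CCggMmLl=8 CCggMmll=8 CCggmmLl=4 CCggmmll=4 CcGgMMLl=8 CcGgMMll=8 CcGgMmLl=16 CcGgMmll=16 CcGgmmLl=8 CcGgmmll=8 CcggMMLl=8 CcggMMll=8 CcggMmLl=16 CcggMmll=16 CcggmmLl=8 Ccggmmll=8 ccGgMMLl=4 ccGgMMll=4 ccGgMmLl=8 ccGgMmll=8 ccGgmmLl=4 ccGgmmll=4 ccggMMLl=4 ccggMMll=4 ccggMmLl=8 ccggMmll=8 ccggmmLl=4 ccggmmll=4
ccggMMLl hits 4/256; gcd=4; 4÷4/256÷4 = 1/64

P(ccggMMLl) = 1/64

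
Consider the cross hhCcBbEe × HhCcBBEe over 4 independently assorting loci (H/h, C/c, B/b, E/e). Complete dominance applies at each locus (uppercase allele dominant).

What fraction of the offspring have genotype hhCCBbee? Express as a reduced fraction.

hhCcBbEe gametes: hCBE×2, hCBe×2, hCbE×2, hCbe×2, hcBE×2, hcBe×2, hcbE×2, hcbe×2
HhCcBBEe gametes: HCBE×2, HCBe×2, HcBE×2, HcBe×2, hCBE×2, hCBe×2, hcBE×2, hcBe×2
hhCcBbEe×HhCcBBEe grid (16·16=256): HhCCBBEE=4 HhCCBBEe=8 HhCCBBee=4 HhCCBbEE=4 HhCCBbEe=8 HhCCBbee=4 HhCcBBEE=8 HhCcBBEe=16 HhCcBBee=8 HhCcBbEE=8 HhCcBbEe=16 HhCcBbee=8 HhccBBEE=4 HhccBBEe=8 HhccBBee=4 HhccBbEE=4 HhccBbEe=8 HhccBbee=4 hhCCBBEE=4 hhCCBBEe=8 hhCCBBee=4 hhCCBbEE=4 hhCCBbEe=8 hhCCBbee=4 hhCcBBEE=8 hhCcBBEe=16 hhCcBBee=8 hhCcBbEE=8 hhCcBbEe=16 hhCcBbee=8 hhccBBEE=4 hhccBBEe=8 hhccBBee=4 hhccBbEE=4 hhccBbEe=8 hhccBbee=4
hhCCBbee hits 4/256; gcd=4; 4÷4/256÷4 = 1/64

P(hhCCBbee) = 1/64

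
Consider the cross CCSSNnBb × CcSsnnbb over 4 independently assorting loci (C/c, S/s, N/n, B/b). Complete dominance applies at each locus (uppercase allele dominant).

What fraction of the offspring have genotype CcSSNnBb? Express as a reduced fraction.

CCSSNnBb gametes: CSNB×4, CSNb×4, CSnB×4, CSnb×4
CcSsnnbb gametes: CSnb×4, Csnb×4, cSnb×4, csnb×4
CCSSNnBb×CcSsnnbb grid (16·16=256): CCSSNnBb=16 CCSSNnbb=16 CCSSnnBb=16 CCSSnnbb=16 CCSsNnBb=16 CCSsNnbb=16 CCSsnnBb=16 CCSsnnbb=16 CcSSNnBb=16 CcSSNnbb=16 CcSSnnBb=16 CcSSnnbb=16 CcSsNnBb=16 CcSsNnbb=16 CcSsnnBb=16 CcSsnnbb=16
CcSSNnBb hits 16/256; gcd=16; 16÷16/256÷16 = 1/16

P(CcSSNnBb) = 1/16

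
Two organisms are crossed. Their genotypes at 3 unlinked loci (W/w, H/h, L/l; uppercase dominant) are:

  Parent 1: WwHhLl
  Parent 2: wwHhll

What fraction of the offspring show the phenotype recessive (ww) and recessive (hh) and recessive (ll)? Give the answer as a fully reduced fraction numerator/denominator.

WwHhLl gametes: WHL×1, WHl×1, WhL×1, Whl×1, wHL×1, wHl×1, whL×1, whl×1
wwHhll gametes: wHl×4, whl×4
WwHhLl×wwHhll grid (8·8=64): WwHHLl=4 WwHHll=4 WwHhLl=8 WwHhll=8 WwhhLl=4 Wwhhll=4 wwHHLl=4 wwHHll=4 wwHhLl=8 wwHhll=8 wwhhLl=4 wwhhll=4
ww hh ll hits 4/64; gcd=4; 4÷4/64÷4 = 1/16

P(ww hh ll) = 1/16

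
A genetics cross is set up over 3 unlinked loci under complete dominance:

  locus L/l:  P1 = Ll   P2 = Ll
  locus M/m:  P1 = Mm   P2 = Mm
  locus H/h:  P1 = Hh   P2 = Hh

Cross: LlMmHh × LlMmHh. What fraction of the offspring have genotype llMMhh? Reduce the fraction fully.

P(llMMhh) = 1/64

LlMmHh gametes: LMH×1, LMh×1, LmH×1, Lmh×1, lMH×1, lMh×1, lmH×1, lmh×1
LlMmHh gametes: LMH×1, LMh×1, LmH×1, Lmh×1, lMH×1, lMh×1, lmH×1, lmh×1
LlMmHh×LlMmHh grid (8·8=64): LLMMHH=1 LLMMHh=2 LLMMhh=1 LLMmHH=2 LLMmHh=4 LLMmhh=2 LLmmHH=1 LLmmHh=2 LLmmhh=1 LlMMHH=2 LlMMHh=4 LlMMhh=2 LlMmHH=4 LlMmHh=8 LlMmhh=4 LlmmHH=2 LlmmHh=4 Llmmhh=2 llMMHH=1 llMMHh=2 llMMhh=1 llMmHH=2 llMmHh=4 llMmhh=2 llmmHH=1 llmmHh=2 llmmhh=1
llMMhh hits 1/64; gcd=1; 1÷1/64÷1 = 1/64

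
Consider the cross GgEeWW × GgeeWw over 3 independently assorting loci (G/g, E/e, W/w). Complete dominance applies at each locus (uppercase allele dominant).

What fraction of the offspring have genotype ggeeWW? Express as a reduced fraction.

P(ggeeWW) = 1/16

GgEeWW gametes: GEW×2, GeW×2, gEW×2, geW×2
GgeeWw gametes: GeW×2, Gew×2, geW×2, gew×2
GgEeWW×GgeeWw grid (8·8=64): GGEeWW=4 GGEeWw=4 GGeeWW=4 GGeeWw=4 GgEeWW=8 GgEeWw=8 GgeeWW=8 GgeeWw=8 ggEeWW=4 ggEeWw=4 ggeeWW=4 ggeeWw=4
ggeeWW hits 4/64; gcd=4; 4÷4/64÷4 = 1/16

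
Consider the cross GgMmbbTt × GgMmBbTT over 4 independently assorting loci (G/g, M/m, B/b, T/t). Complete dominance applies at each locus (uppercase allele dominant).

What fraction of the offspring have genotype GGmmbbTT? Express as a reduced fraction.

P(GGmmbbTT) = 1/64

GgMmbbTt gametes: GMbT×2, GMbt×2, GmbT×2, Gmbt×2, gMbT×2, gMbt×2, gmbT×2, gmbt×2
GgMmBbTT gametes: GMBT×2, GMbT×2, GmBT×2, GmbT×2, gMBT×2, gMbT×2, gmBT×2, gmbT×2
GgMmbbTt×GgMmBbTT grid (16·16=256): GGMMBbTT=4 GGMMBbTt=4 GGMMbbTT=4 GGMMbbTt=4 GGMmBbTT=8 GGMmBbTt=8 GGMmbbTT=8 GGMmbbTt=8 GGmmBbTT=4 GGmmBbTt=4 GGmmbbTT=4 GGmmbbTt=4 GgMMBbTT=8 GgMMBbTt=8 GgMMbbTT=8 GgMMbbTt=8 GgMmBbTT=16 GgMmBbTt=16 GgMmbbTT=16 GgMmbbTt=16 GgmmBbTT=8 GgmmBbTt=8 GgmmbbTT=8 GgmmbbTt=8 ggMMBbTT=4 ggMMBbTt=4 ggMMbbTT=4 ggMMbbTt=4 ggMmBbTT=8 ggMmBbTt=8 ggMmbbTT=8 ggMmbbTt=8 ggmmBbTT=4 ggmmBbTt=4 ggmmbbTT=4 ggmmbbTt=4
GGmmbbTT hits 4/256; gcd=4; 4÷4/256÷4 = 1/64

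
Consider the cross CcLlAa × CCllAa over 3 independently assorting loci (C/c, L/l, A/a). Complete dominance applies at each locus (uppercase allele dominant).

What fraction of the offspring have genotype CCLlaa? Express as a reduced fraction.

P(CCLlaa) = 1/16

CcLlAa gametes: CLA×1, CLa×1, ClA×1, Cla×1, cLA×1, cLa×1, clA×1, cla×1
CCllAa gametes: ClA×4, Cla×4
CcLlAa×CCllAa grid (8·8=64): CCLlAA=4 CCLlAa=8 CCLlaa=4 CCllAA=4 CCllAa=8 CCllaa=4 CcLlAA=4 CcLlAa=8 CcLlaa=4 CcllAA=4 CcllAa=8 Ccllaa=4
CCLlaa hits 4/64; gcd=4; 4÷4/64÷4 = 1/16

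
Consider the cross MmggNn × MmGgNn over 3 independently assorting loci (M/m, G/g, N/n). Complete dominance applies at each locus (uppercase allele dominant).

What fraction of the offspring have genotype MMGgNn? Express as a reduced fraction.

P(MMGgNn) = 1/16

MmggNn gametes: MgN×2, Mgn×2, mgN×2, mgn×2
MmGgNn gametes: MGN×1, MGn×1, MgN×1, Mgn×1, mGN×1, mGn×1, mgN×1, mgn×1
MmggNn×MmGgNn grid (8·8=64): MMGgNN=2 MMGgNn=4 MMGgnn=2 MMggNN=2 MMggNn=4 MMggnn=2 MmGgNN=4 MmGgNn=8 MmGgnn=4 MmggNN=4 MmggNn=8 Mmggnn=4 mmGgNN=2 mmGgNn=4 mmGgnn=2 mmggNN=2 mmggNn=4 mmggnn=2
MMGgNn hits 4/64; gcd=4; 4÷4/64÷4 = 1/16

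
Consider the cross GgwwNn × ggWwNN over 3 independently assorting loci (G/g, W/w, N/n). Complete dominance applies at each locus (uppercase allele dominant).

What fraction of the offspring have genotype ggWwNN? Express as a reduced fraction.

GgwwNn gametes: GwN×2, Gwn×2, gwN×2, gwn×2
ggWwNN gametes: gWN×4, gwN×4
GgwwNn×ggWwNN grid (8·8=64): GgWwNN=8 GgWwNn=8 GgwwNN=8 GgwwNn=8 ggWwNN=8 ggWwNn=8 ggwwNN=8 ggwwNn=8
ggWwNN hits 8/64; gcd=8; 8÷8/64÷8 = 1/8

P(ggWwNN) = 1/8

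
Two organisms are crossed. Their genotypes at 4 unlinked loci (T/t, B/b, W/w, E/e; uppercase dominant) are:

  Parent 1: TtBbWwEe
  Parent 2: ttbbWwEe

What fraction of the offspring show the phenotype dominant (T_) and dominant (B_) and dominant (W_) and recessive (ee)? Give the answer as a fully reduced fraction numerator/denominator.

TtBbWwEe gametes: TBWE×1, TBWe×1, TBwE×1, TBwe×1, TbWE×1, TbWe×1, TbwE×1, Tbwe×1, tBWE×1, tBWe×1, tBwE×1, tBwe×1, tbWE×1, tbWe×1, tbwE×1, tbwe×1
ttbbWwEe gametes: tbWE×4, tbWe×4, tbwE×4, tbwe×4
TtBbWwEe×ttbbWwEe grid (16·16=256): TtBbWWEE=4 TtBbWWEe=8 TtBbWWee=4 TtBbWwEE=8 TtBbWwEe=16 TtBbWwee=8 TtBbwwEE=4 TtBbwwEe=8 TtBbwwee=4 TtbbWWEE=4 TtbbWWEe=8 TtbbWWee=4 TtbbWwEE=8 TtbbWwEe=16 TtbbWwee=8 TtbbwwEE=4 TtbbwwEe=8 Ttbbwwee=4 ttBbWWEE=4 ttBbWWEe=8 ttBbWWee=4 ttBbWwEE=8 ttBbWwEe=16 ttBbWwee=8 ttBbwwEE=4 ttBbwwEe=8 ttBbwwee=4 ttbbWWEE=4 ttbbWWEe=8 ttbbWWee=4 ttbbWwEE=8 ttbbWwEe=16 ttbbWwee=8 ttbbwwEE=4 ttbbwwEe=8 ttbbwwee=4
T_ B_ W_ ee hits 12/256; gcd=4; 12÷4/256÷4 = 3/64

P(T_ B_ W_ ee) = 3/64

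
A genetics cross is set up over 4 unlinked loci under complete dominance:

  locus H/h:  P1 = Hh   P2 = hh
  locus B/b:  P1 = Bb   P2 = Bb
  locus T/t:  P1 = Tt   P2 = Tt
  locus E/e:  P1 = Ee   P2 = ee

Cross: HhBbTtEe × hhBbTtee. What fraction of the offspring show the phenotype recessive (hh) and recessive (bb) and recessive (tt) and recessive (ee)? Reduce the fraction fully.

HhBbTtEe gametes: HBTE×1, HBTe×1, HBtE×1, HBte×1, HbTE×1, HbTe×1, HbtE×1, Hbte×1, hBTE×1, hBTe×1, hBtE×1, hBte×1, hbTE×1, hbTe×1, hbtE×1, hbte×1
hhBbTtee gametes: hBTe×4, hBte×4, hbTe×4, hbte×4
HhBbTtEe×hhBbTtee grid (16·16=256): HhBBTTEe=4 HhBBTTee=4 HhBBTtEe=8 HhBBTtee=8 HhBBttEe=4 HhBBttee=4 HhBbTTEe=8 HhBbTTee=8 HhBbTtEe=16 HhBbTtee=16 HhBbttEe=8 HhBbttee=8 HhbbTTEe=4 HhbbTTee=4 HhbbTtEe=8 HhbbTtee=8 HhbbttEe=4 Hhbbttee=4 hhBBTTEe=4 hhBBTTee=4 hhBBTtEe=8 hhBBTtee=8 hhBBttEe=4 hhBBttee=4 hhBbTTEe=8 hhBbTTee=8 hhBbTtEe=16 hhBbTtee=16 hhBbttEe=8 hhBbttee=8 hhbbTTEe=4 hhbbTTee=4 hhbbTtEe=8 hhbbTtee=8 hhbbttEe=4 hhbbttee=4
hh bb tt ee hits 4/256; gcd=4; 4÷4/256÷4 = 1/64

P(hh bb tt ee) = 1/64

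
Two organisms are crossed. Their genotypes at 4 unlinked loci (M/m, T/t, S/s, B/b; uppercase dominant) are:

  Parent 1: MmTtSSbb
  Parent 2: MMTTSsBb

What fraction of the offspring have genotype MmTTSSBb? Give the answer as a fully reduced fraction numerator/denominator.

MmTtSSbb gametes: MTSb×4, MtSb×4, mTSb×4, mtSb×4
MMTTSsBb gametes: MTSB×4, MTSb×4, MTsB×4, MTsb×4
MmTtSSbb×MMTTSsBb grid (16·16=256): MMTTSSBb=16 MMTTSSbb=16 MMTTSsBb=16 MMTTSsbb=16 MMTtSSBb=16 MMTtSSbb=16 MMTtSsBb=16 MMTtSsbb=16 MmTTSSBb=16 MmTTSSbb=16 MmTTSsBb=16 MmTTSsbb=16 MmTtSSBb=16 MmTtSSbb=16 MmTtSsBb=16 MmTtSsbb=16
MmTTSSBb hits 16/256; gcd=16; 16÷16/256÷16 = 1/16

P(MmTTSSBb) = 1/16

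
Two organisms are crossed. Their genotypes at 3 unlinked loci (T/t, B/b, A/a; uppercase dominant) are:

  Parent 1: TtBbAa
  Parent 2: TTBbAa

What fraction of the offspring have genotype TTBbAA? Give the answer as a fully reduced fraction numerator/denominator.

TtBbAa gametes: TBA×1, TBa×1, TbA×1, Tba×1, tBA×1, tBa×1, tbA×1, tba×1
TTBbAa gametes: TBA×2, TBa×2, TbA×2, Tba×2
TtBbAa×TTBbAa grid (8·8=64): TTBBAA=2 TTBBAa=4 TTBBaa=2 TTBbAA=4 TTBbAa=8 TTBbaa=4 TTbbAA=2 TTbbAa=4 TTbbaa=2 TtBBAA=2 TtBBAa=4 TtBBaa=2 TtBbAA=4 TtBbAa=8 TtBbaa=4 TtbbAA=2 TtbbAa=4 Ttbbaa=2
TTBbAA hits 4/64; gcd=4; 4÷4/64÷4 = 1/16

P(TTBbAA) = 1/16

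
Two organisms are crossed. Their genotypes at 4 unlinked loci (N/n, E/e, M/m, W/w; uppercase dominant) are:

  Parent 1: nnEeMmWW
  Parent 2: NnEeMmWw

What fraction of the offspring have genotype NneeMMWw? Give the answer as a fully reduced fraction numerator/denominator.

nnEeMmWW gametes: nEMW×4, nEmW×4, neMW×4, nemW×4
NnEeMmWw gametes: NEMW×1, NEMw×1, NEmW×1, NEmw×1, NeMW×1, NeMw×1, NemW×1, Nemw×1, nEMW×1, nEMw×1, nEmW×1, nEmw×1, neMW×1, neMw×1, nemW×1, nemw×1
nnEeMmWW×NnEeMmWw grid (16·16=256): NnEEMMWW=4 NnEEMMWw=4 NnEEMmWW=8 NnEEMmWw=8 NnEEmmWW=4 NnEEmmWw=4 NnEeMMWW=8 NnEeMMWw=8 NnEeMmWW=16 NnEeMmWw=16 NnEemmWW=8 NnEemmWw=8 NneeMMWW=4 NneeMMWw=4 NneeMmWW=8 NneeMmWw=8 NneemmWW=4 NneemmWw=4 nnEEMMWW=4 nnEEMMWw=4 nnEEMmWW=8 nnEEMmWw=8 nnEEmmWW=4 nnEEmmWw=4 nnEeMMWW=8 nnEeMMWw=8 nnEeMmWW=16 nnEeMmWw=16 nnEemmWW=8 nnEemmWw=8 nneeMMWW=4 nneeMMWw=4 nneeMmWW=8 nneeMmWw=8 nneemmWW=4 nneemmWw=4
NneeMMWw hits 4/256; gcd=4; 4÷4/256÷4 = 1/64

P(NneeMMWw) = 1/64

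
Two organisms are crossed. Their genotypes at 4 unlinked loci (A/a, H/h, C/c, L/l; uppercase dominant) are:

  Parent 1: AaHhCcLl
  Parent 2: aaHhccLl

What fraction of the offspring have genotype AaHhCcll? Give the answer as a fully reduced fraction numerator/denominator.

P(AaHhCcll) = 1/32

AaHhCcLl gametes: AHCL×1, AHCl×1, AHcL×1, AHcl×1, AhCL×1, AhCl×1, AhcL×1, Ahcl×1, aHCL×1, aHCl×1, aHcL×1, aHcl×1, ahCL×1, ahCl×1, ahcL×1, ahcl×1
aaHhccLl gametes: aHcL×4, aHcl×4, ahcL×4, ahcl×4
AaHhCcLl×aaHhccLl grid (16·16=256): AaHHCcLL=4 AaHHCcLl=8 AaHHCcll=4 AaHHccLL=4 AaHHccLl=8 AaHHccll=4 AaHhCcLL=8 AaHhCcLl=16 AaHhCcll=8 AaHhccLL=8 AaHhccLl=16 AaHhccll=8 AahhCcLL=4 AahhCcLl=8 AahhCcll=4 AahhccLL=4 AahhccLl=8 Aahhccll=4 aaHHCcLL=4 aaHHCcLl=8 aaHHCcll=4 aaHHccLL=4 aaHHccLl=8 aaHHccll=4 aaHhCcLL=8 aaHhCcLl=16 aaHhCcll=8 aaHhccLL=8 aaHhccLl=16 aaHhccll=8 aahhCcLL=4 aahhCcLl=8 aahhCcll=4 aahhccLL=4 aahhccLl=8 aahhccll=4
AaHhCcll hits 8/256; gcd=8; 8÷8/256÷8 = 1/32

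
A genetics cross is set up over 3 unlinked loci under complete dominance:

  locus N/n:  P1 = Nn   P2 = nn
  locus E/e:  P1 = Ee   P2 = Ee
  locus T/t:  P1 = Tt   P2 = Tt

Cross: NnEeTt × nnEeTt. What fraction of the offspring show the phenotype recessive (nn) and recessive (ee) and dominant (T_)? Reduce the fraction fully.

NnEeTt gametes: NET×1, NEt×1, NeT×1, Net×1, nET×1, nEt×1, neT×1, net×1
nnEeTt gametes: nET×2, nEt×2, neT×2, net×2
NnEeTt×nnEeTt grid (8·8=64): NnEETT=2 NnEETt=4 NnEEtt=2 NnEeTT=4 NnEeTt=8 NnEett=4 NneeTT=2 NneeTt=4 Nneett=2 nnEETT=2 nnEETt=4 nnEEtt=2 nnEeTT=4 nnEeTt=8 nnEett=4 nneeTT=2 nneeTt=4 nneett=2
nn ee T_ hits 6/64; gcd=2; 6÷2/64÷2 = 3/32

P(nn ee T_) = 3/32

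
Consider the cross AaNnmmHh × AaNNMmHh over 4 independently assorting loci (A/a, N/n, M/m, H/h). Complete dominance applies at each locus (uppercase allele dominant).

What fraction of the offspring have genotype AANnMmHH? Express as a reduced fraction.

AaNnmmHh gametes: ANmH×2, ANmh×2, AnmH×2, Anmh×2, aNmH×2, aNmh×2, anmH×2, anmh×2
AaNNMmHh gametes: ANMH×2, ANMh×2, ANmH×2, ANmh×2, aNMH×2, aNMh×2, aNmH×2, aNmh×2
AaNnmmHh×AaNNMmHh grid (16·16=256): AANNMmHH=4 AANNMmHh=8 AANNMmhh=4 AANNmmHH=4 AANNmmHh=8 AANNmmhh=4 AANnMmHH=4 AANnMmHh=8 AANnMmhh=4 AANnmmHH=4 AANnmmHh=8 AANnmmhh=4 AaNNMmHH=8 AaNNMmHh=16 AaNNMmhh=8 AaNNmmHH=8 AaNNmmHh=16 AaNNmmhh=8 AaNnMmHH=8 AaNnMmHh=16 AaNnMmhh=8 AaNnmmHH=8 AaNnmmHh=16 AaNnmmhh=8 aaNNMmHH=4 aaNNMmHh=8 aaNNMmhh=4 aaNNmmHH=4 aaNNmmHh=8 aaNNmmhh=4 aaNnMmHH=4 aaNnMmHh=8 aaNnMmhh=4 aaNnmmHH=4 aaNnmmHh=8 aaNnmmhh=4
AANnMmHH hits 4/256; gcd=4; 4÷4/256÷4 = 1/64

P(AANnMmHH) = 1/64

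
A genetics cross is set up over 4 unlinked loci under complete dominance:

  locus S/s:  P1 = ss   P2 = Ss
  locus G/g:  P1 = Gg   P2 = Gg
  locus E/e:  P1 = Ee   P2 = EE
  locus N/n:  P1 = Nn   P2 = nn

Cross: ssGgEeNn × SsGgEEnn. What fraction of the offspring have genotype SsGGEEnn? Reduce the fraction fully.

ssGgEeNn gametes: sGEN×2, sGEn×2, sGeN×2, sGen×2, sgEN×2, sgEn×2, sgeN×2, sgen×2
SsGgEEnn gametes: SGEn×4, SgEn×4, sGEn×4, sgEn×4
ssGgEeNn×SsGgEEnn grid (16·16=256): SsGGEENn=8 SsGGEEnn=8 SsGGEeNn=8 SsGGEenn=8 SsGgEENn=16 SsGgEEnn=16 SsGgEeNn=16 SsGgEenn=16 SsggEENn=8 SsggEEnn=8 SsggEeNn=8 SsggEenn=8 ssGGEENn=8 ssGGEEnn=8 ssGGEeNn=8 ssGGEenn=8 ssGgEENn=16 ssGgEEnn=16 ssGgEeNn=16 ssGgEenn=16 ssggEENn=8 ssggEEnn=8 ssggEeNn=8 ssggEenn=8
SsGGEEnn hits 8/256; gcd=8; 8÷8/256÷8 = 1/32

P(SsGGEEnn) = 1/32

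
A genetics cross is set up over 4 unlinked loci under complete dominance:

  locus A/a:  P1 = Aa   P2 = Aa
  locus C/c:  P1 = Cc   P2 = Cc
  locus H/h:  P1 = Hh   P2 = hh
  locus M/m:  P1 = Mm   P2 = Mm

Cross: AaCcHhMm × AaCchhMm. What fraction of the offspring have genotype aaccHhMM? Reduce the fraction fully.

AaCcHhMm gametes: ACHM×1, ACHm×1, AChM×1, AChm×1, AcHM×1, AcHm×1, AchM×1, Achm×1, aCHM×1, aCHm×1, aChM×1, aChm×1, acHM×1, acHm×1, achM×1, achm×1
AaCchhMm gametes: AChM×2, AChm×2, AchM×2, Achm×2, aChM×2, aChm×2, achM×2, achm×2
AaCcHhMm×AaCchhMm grid (16·16=256): AACCHhMM=2 AACCHhMm=4 AACCHhmm=2 AACChhMM=2 AACChhMm=4 AACChhmm=2 AACcHhMM=4 AACcHhMm=8 AACcHhmm=4 AACchhMM=4 AACchhMm=8 AACchhmm=4 AAccHhMM=2 AAccHhMm=4 AAccHhmm=2 AAcchhMM=2 AAcchhMm=4 AAcchhmm=2 AaCCHhMM=4 AaCCHhMm=8 AaCCHhmm=4 AaCChhMM=4 AaCChhMm=8 AaCChhmm=4 AaCcHhMM=8 AaCcHhMm=16 AaCcHhmm=8 AaCchhMM=8 AaCchhMm=16 AaCchhmm=8 AaccHhMM=4 AaccHhMm=8 AaccHhmm=4 AacchhMM=4 AacchhMm=8 Aacchhmm=4 aaCCHhMM=2 aaCCHhMm=4 aaCCHhmm=2 aaCChhMM=2 aaCChhMm=4 aaCChhmm=2 aaCcHhMM=4 aaCcHhMm=8 aaCcHhmm=4 aaCchhMM=4 aaCchhMm=8 aaCchhmm=4 aaccHhMM=2 aaccHhMm=4 aaccHhmm=2 aacchhMM=2 aacchhMm=4 aacchhmm=2
aaccHhMM hits 2/256; gcd=2; 2÷2/256÷2 = 1/128

P(aaccHhMM) = 1/128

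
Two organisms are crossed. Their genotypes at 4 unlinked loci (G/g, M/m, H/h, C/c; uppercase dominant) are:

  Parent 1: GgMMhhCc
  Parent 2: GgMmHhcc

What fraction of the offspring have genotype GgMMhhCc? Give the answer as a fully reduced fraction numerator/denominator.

P(GgMMhhCc) = 1/16

GgMMhhCc gametes: GMhC×4, GMhc×4, gMhC×4, gMhc×4
GgMmHhcc gametes: GMHc×2, GMhc×2, GmHc×2, Gmhc×2, gMHc×2, gMhc×2, gmHc×2, gmhc×2
GgMMhhCc×GgMmHhcc grid (16·16=256): GGMMHhCc=8 GGMMHhcc=8 GGMMhhCc=8 GGMMhhcc=8 GGMmHhCc=8 GGMmHhcc=8 GGMmhhCc=8 GGMmhhcc=8 GgMMHhCc=16 GgMMHhcc=16 GgMMhhCc=16 GgMMhhcc=16 GgMmHhCc=16 GgMmHhcc=16 GgMmhhCc=16 GgMmhhcc=16 ggMMHhCc=8 ggMMHhcc=8 ggMMhhCc=8 ggMMhhcc=8 ggMmHhCc=8 ggMmHhcc=8 ggMmhhCc=8 ggMmhhcc=8
GgMMhhCc hits 16/256; gcd=16; 16÷16/256÷16 = 1/16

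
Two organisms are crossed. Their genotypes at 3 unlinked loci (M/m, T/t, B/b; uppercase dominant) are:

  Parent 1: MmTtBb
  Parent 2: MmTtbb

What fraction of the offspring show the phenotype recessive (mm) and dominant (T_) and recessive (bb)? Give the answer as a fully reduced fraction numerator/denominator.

MmTtBb gametes: MTB×1, MTb×1, MtB×1, Mtb×1, mTB×1, mTb×1, mtB×1, mtb×1
MmTtbb gametes: MTb×2, Mtb×2, mTb×2, mtb×2
MmTtBb×MmTtbb grid (8·8=64): MMTTBb=2 MMTTbb=2 MMTtBb=4 MMTtbb=4 MMttBb=2 MMttbb=2 MmTTBb=4 MmTTbb=4 MmTtBb=8 MmTtbb=8 MmttBb=4 Mmttbb=4 mmTTBb=2 mmTTbb=2 mmTtBb=4 mmTtbb=4 mmttBb=2 mmttbb=2
mm T_ bb hits 6/64; gcd=2; 6÷2/64÷2 = 3/32

P(mm T_ bb) = 3/32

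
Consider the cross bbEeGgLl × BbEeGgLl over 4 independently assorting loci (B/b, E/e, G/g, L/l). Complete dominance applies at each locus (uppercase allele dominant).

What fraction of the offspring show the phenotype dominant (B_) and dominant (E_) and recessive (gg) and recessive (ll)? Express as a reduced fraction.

P(B_ E_ gg ll) = 3/128

bbEeGgLl gametes: bEGL×2, bEGl×2, bEgL×2, bEgl×2, beGL×2, beGl×2, begL×2, begl×2
BbEeGgLl gametes: BEGL×1, BEGl×1, BEgL×1, BEgl×1, BeGL×1, BeGl×1, BegL×1, Begl×1, bEGL×1, bEGl×1, bEgL×1, bEgl×1, beGL×1, beGl×1, begL×1, begl×1
bbEeGgLl×BbEeGgLl grid (16·16=256): BbEEGGLL=2 BbEEGGLl=4 BbEEGGll=2 BbEEGgLL=4 BbEEGgLl=8 BbEEGgll=4 BbEEggLL=2 BbEEggLl=4 BbEEggll=2 BbEeGGLL=4 BbEeGGLl=8 BbEeGGll=4 BbEeGgLL=8 BbEeGgLl=16 BbEeGgll=8 BbEeggLL=4 BbEeggLl=8 BbEeggll=4 BbeeGGLL=2 BbeeGGLl=4 BbeeGGll=2 BbeeGgLL=4 BbeeGgLl=8 BbeeGgll=4 BbeeggLL=2 BbeeggLl=4 Bbeeggll=2 bbEEGGLL=2 bbEEGGLl=4 bbEEGGll=2 bbEEGgLL=4 bbEEGgLl=8 bbEEGgll=4 bbEEggLL=2 bbEEggLl=4 bbEEggll=2 bbEeGGLL=4 bbEeGGLl=8 bbEeGGll=4 bbEeGgLL=8 bbEeGgLl=16 bbEeGgll=8 bbEeggLL=4 bbEeggLl=8 bbEeggll=4 bbeeGGLL=2 bbeeGGLl=4 bbeeGGll=2 bbeeGgLL=4 bbeeGgLl=8 bbeeGgll=4 bbeeggLL=2 bbeeggLl=4 bbeeggll=2
B_ E_ gg ll hits 6/256; gcd=2; 6÷2/256÷2 = 3/128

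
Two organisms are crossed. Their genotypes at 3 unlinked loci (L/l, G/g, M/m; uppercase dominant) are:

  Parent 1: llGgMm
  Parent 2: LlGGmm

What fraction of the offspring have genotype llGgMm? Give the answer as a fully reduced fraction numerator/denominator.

llGgMm gametes: lGM×2, lGm×2, lgM×2, lgm×2
LlGGmm gametes: LGm×4, lGm×4
llGgMm×LlGGmm grid (8·8=64): LlGGMm=8 LlGGmm=8 LlGgMm=8 LlGgmm=8 llGGMm=8 llGGmm=8 llGgMm=8 llGgmm=8
llGgMm hits 8/64; gcd=8; 8÷8/64÷8 = 1/8

P(llGgMm) = 1/8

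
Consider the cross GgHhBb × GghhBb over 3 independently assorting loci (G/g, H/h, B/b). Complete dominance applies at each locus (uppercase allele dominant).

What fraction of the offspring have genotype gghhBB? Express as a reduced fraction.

GgHhBb gametes: GHB×1, GHb×1, GhB×1, Ghb×1, gHB×1, gHb×1, ghB×1, ghb×1
GghhBb gametes: GhB×2, Ghb×2, ghB×2, ghb×2
GgHhBb×GghhBb grid (8·8=64): GGHhBB=2 GGHhBb=4 GGHhbb=2 GGhhBB=2 GGhhBb=4 GGhhbb=2 GgHhBB=4 GgHhBb=8 GgHhbb=4 GghhBB=4 GghhBb=8 Gghhbb=4 ggHhBB=2 ggHhBb=4 ggHhbb=2 gghhBB=2 gghhBb=4 gghhbb=2
gghhBB hits 2/64; gcd=2; 2÷2/64÷2 = 1/32

P(gghhBB) = 1/32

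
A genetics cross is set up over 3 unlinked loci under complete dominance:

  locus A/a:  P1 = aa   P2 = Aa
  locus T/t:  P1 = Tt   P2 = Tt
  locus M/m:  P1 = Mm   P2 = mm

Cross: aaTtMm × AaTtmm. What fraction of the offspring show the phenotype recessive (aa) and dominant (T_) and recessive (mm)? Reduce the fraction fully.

aaTtMm gametes: aTM×2, aTm×2, atM×2, atm×2
AaTtmm gametes: ATm×2, Atm×2, aTm×2, atm×2
aaTtMm×AaTtmm grid (8·8=64): AaTTMm=4 AaTTmm=4 AaTtMm=8 AaTtmm=8 AattMm=4 Aattmm=4 aaTTMm=4 aaTTmm=4 aaTtMm=8 aaTtmm=8 aattMm=4 aattmm=4
aa T_ mm hits 12/64; gcd=4; 12÷4/64÷4 = 3/16

P(aa T_ mm) = 3/16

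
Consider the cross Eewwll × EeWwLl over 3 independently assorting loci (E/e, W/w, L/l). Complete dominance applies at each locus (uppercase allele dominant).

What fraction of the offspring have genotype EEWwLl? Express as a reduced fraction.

P(EEWwLl) = 1/16

Eewwll gametes: Ewl×4, ewl×4
EeWwLl gametes: EWL×1, EWl×1, EwL×1, Ewl×1, eWL×1, eWl×1, ewL×1, ewl×1
Eewwll×EeWwLl grid (8·8=64): EEWwLl=4 EEWwll=4 EEwwLl=4 EEwwll=4 EeWwLl=8 EeWwll=8 EewwLl=8 Eewwll=8 eeWwLl=4 eeWwll=4 eewwLl=4 eewwll=4
EEWwLl hits 4/64; gcd=4; 4÷4/64÷4 = 1/16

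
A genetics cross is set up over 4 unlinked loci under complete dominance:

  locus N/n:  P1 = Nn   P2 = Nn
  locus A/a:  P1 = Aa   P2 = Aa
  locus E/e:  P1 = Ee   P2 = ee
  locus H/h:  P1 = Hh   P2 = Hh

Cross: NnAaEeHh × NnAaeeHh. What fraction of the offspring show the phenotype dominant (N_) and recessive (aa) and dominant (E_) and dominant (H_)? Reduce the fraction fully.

P(N_ aa E_ H_) = 9/128

NnAaEeHh gametes: NAEH×1, NAEh×1, NAeH×1, NAeh×1, NaEH×1, NaEh×1, NaeH×1, Naeh×1, nAEH×1, nAEh×1, nAeH×1, nAeh×1, naEH×1, naEh×1, naeH×1, naeh×1
NnAaeeHh gametes: NAeH×2, NAeh×2, NaeH×2, Naeh×2, nAeH×2, nAeh×2, naeH×2, naeh×2
NnAaEeHh×NnAaeeHh grid (16·16=256): NNAAEeHH=2 NNAAEeHh=4 NNAAEehh=2 NNAAeeHH=2 NNAAeeHh=4 NNAAeehh=2 NNAaEeHH=4 NNAaEeHh=8 NNAaEehh=4 NNAaeeHH=4 NNAaeeHh=8 NNAaeehh=4 NNaaEeHH=2 NNaaEeHh=4 NNaaEehh=2 NNaaeeHH=2 NNaaeeHh=4 NNaaeehh=2 NnAAEeHH=4 NnAAEeHh=8 NnAAEehh=4 NnAAeeHH=4 NnAAeeHh=8 NnAAeehh=4 NnAaEeHH=8 NnAaEeHh=16 NnAaEehh=8 NnAaeeHH=8 NnAaeeHh=16 NnAaeehh=8 NnaaEeHH=4 NnaaEeHh=8 NnaaEehh=4 NnaaeeHH=4 NnaaeeHh=8 Nnaaeehh=4 nnAAEeHH=2 nnAAEeHh=4 nnAAEehh=2 nnAAeeHH=2 nnAAeeHh=4 nnAAeehh=2 nnAaEeHH=4 nnAaEeHh=8 nnAaEehh=4 nnAaeeHH=4 nnAaeeHh=8 nnAaeehh=4 nnaaEeHH=2 nnaaEeHh=4 nnaaEehh=2 nnaaeeHH=2 nnaaeeHh=4 nnaaeehh=2
N_ aa E_ H_ hits 18/256; gcd=2; 18÷2/256÷2 = 9/128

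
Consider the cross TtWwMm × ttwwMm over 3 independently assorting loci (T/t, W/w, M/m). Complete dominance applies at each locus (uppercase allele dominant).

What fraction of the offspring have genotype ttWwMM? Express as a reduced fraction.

TtWwMm gametes: TWM×1, TWm×1, TwM×1, Twm×1, tWM×1, tWm×1, twM×1, twm×1
ttwwMm gametes: twM×4, twm×4
TtWwMm×ttwwMm grid (8·8=64): TtWwMM=4 TtWwMm=8 TtWwmm=4 TtwwMM=4 TtwwMm=8 Ttwwmm=4 ttWwMM=4 ttWwMm=8 ttWwmm=4 ttwwMM=4 ttwwMm=8 ttwwmm=4
ttWwMM hits 4/64; gcd=4; 4÷4/64÷4 = 1/16

P(ttWwMM) = 1/16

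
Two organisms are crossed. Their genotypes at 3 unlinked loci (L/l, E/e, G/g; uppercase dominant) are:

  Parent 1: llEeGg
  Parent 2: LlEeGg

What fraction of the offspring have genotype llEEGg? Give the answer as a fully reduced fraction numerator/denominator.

P(llEEGg) = 1/16

llEeGg gametes: lEG×2, lEg×2, leG×2, leg×2
LlEeGg gametes: LEG×1, LEg×1, LeG×1, Leg×1, lEG×1, lEg×1, leG×1, leg×1
llEeGg×LlEeGg grid (8·8=64): LlEEGG=2 LlEEGg=4 LlEEgg=2 LlEeGG=4 LlEeGg=8 LlEegg=4 LleeGG=2 LleeGg=4 Lleegg=2 llEEGG=2 llEEGg=4 llEEgg=2 llEeGG=4 llEeGg=8 llEegg=4 lleeGG=2 lleeGg=4 lleegg=2
llEEGg hits 4/64; gcd=4; 4÷4/64÷4 = 1/16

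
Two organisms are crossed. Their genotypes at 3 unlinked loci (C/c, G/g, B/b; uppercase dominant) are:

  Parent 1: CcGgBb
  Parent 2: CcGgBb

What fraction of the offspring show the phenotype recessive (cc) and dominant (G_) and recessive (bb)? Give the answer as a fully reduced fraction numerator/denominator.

P(cc G_ bb) = 3/64

CcGgBb gametes: CGB×1, CGb×1, CgB×1, Cgb×1, cGB×1, cGb×1, cgB×1, cgb×1
CcGgBb gametes: CGB×1, CGb×1, CgB×1, Cgb×1, cGB×1, cGb×1, cgB×1, cgb×1
CcGgBb×CcGgBb grid (8·8=64): CCGGBB=1 CCGGBb=2 CCGGbb=1 CCGgBB=2 CCGgBb=4 CCGgbb=2 CCggBB=1 CCggBb=2 CCggbb=1 CcGGBB=2 CcGGBb=4 CcGGbb=2 CcGgBB=4 CcGgBb=8 CcGgbb=4 CcggBB=2 CcggBb=4 Ccggbb=2 ccGGBB=1 ccGGBb=2 ccGGbb=1 ccGgBB=2 ccGgBb=4 ccGgbb=2 ccggBB=1 ccggBb=2 ccggbb=1
cc G_ bb hits 3/64; gcd=1; 3÷1/64÷1 = 3/64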